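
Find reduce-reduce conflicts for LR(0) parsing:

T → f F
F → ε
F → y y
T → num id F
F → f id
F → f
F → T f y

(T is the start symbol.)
Augment with T' → T and build the canonical LR(0) collection (I0 = CLOSURE({[T' → . T]}), then GOTO on every symbol after a dot until no new states appear). It has 14 states:
  I0: { [T → . f F], [T → . num id F], [T' → . T] }  — shift
  I1: { [T' → T .] }  — accept
  I2: { [F → . T f y], [F → . f id], [F → . f], [F → . y y], [F → .], [T → . f F], [T → . num id F], [T → f . F] }  — shift, reduce
  I3: { [T → num . id F] }  — shift
  I4: { [F → . T f y], [F → . f id], [F → . f], [F → . y y], [F → .], [T → . f F], [T → . num id F], [T → num id . F] }  — shift, reduce
  I5: { [T → num id F .] }  — reduce
  I6: { [F → T . f y] }  — shift
  I7: { [F → . T f y], [F → . f id], [F → . f], [F → . y y], [F → .], [F → f . id], [F → f .], [T → . f F], [T → . num id F], [T → f . F] }  — shift, 2 reduces
  I8: { [F → y . y] }  — shift
  I9: { [F → y y .] }  — reduce
  I10: { [T → f F .] }  — reduce
  I11: { [F → f id .] }  — reduce
  I12: { [F → T f . y] }  — shift
  I13: { [F → T f y .] }  — reduce

I7 contains complete items [F → .], [F → f .] — reduce-reduce conflict.

Answer: Yes — I7: [F → .] vs [F → f .]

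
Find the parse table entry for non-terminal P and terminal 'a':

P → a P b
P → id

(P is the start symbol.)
To find M[P, 'a'], we find productions for P where 'a' is in the predict set (PREDICT(N → α) = (FIRST(α) \ {ε}) ∪ (FOLLOW(N) if α ⇒* ε)).

P → a P b: PREDICT = { 'a' }
  'a' is in predict set, so this production goes in M[P, 'a']
P → id: PREDICT = { 'id' }

M[P, 'a'] = P → a P b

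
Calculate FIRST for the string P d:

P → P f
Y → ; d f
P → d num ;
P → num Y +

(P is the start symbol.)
FIRST sets of the non-terminals involved (from the grammar, by fixed-point iteration):
  FIRST(P) = { 'd', 'num' }

To compute FIRST(P d), process the symbols left to right:
Symbol P is a non-terminal. Add FIRST(P) \ {ε} = { 'd', 'num' }
P is not nullable (ε ∉ FIRST(P)), so stop here.
FIRST(P d) = { 'd', 'num' }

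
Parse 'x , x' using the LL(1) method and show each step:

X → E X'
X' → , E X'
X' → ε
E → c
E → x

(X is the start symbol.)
Stack is shown with the top on the left.

Stack     Input    Action
-------------------------
X $       x , x $  output X → E X'
E X' $    x , x $  output E → x
x X' $    x , x $  match 'x'
X' $      , x $    output X' → , E X'
, E X' $  , x $    match ','
E X' $    x $      output E → x
x X' $    x $      match 'x'
X' $      $        output X' → ε
$         $        accept

The string is accepted.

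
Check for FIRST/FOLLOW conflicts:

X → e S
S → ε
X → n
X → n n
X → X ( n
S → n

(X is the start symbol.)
A FIRST/FOLLOW conflict occurs when a non-terminal N has a nullable alternative N → β (β ⇒* ε) and another alternative N → α with FIRST(α) ∩ FOLLOW(N) ≠ ∅: on such a lookahead the parser cannot decide between expanding α and letting N vanish via β.

Nullable non-terminals: S.

S: nullable alternative(s) S → ε; FOLLOW(S) = { $, '(' }
  S → ε: FIRST \ {ε} = { } — this is the only nullable alternative, skip
  S → n: FIRST \ {ε} = { 'n' } — disjoint from FOLLOW(S)

X has no nullable alternative, so no FIRST/FOLLOW check is needed there.

No FIRST/FOLLOW conflicts found.

Answer: No FIRST/FOLLOW conflicts.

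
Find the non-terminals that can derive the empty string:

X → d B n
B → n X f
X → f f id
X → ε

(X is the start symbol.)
{ 'X' }

A non-terminal is nullable if it can derive ε (the empty string): either it has an ε-production, or it has a production whose right-hand side consists entirely of nullable non-terminals.

ε-productions: X → ε
So X is immediately nullable.
No further non-terminal can be added: every production for the remaining non-terminals contains a terminal or a non-nullable non-terminal.
Nullable = { 'X' }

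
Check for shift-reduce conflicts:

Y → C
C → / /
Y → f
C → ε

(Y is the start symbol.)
Yes — I0: [C → .] vs [C → . / /]

A shift-reduce conflict occurs when an LR(0) state has both:
  - a complete (reduce) item [A → α .] (dot at the end), and
  - a shift item [B → β . c γ] (dot before a terminal).

Augment with Y' → Y and build the canonical LR(0) collection (I0 = CLOSURE({[Y' → . Y]}), then GOTO on every symbol after a dot until no new states appear). It has 6 states:
  I0: { [C → . / /], [C → .], [Y → . C], [Y → . f], [Y' → . Y] }  — shift, reduce
  I1: { [C → / . /] }  — shift
  I2: { [Y → C .] }  — reduce
  I3: { [Y' → Y .] }  — accept
  I4: { [Y → f .] }  — reduce
  I5: { [C → / / .] }  — reduce

I0 contains reduce item [C → .] and shift items [C → . / /], [Y → . f] — shift-reduce conflict.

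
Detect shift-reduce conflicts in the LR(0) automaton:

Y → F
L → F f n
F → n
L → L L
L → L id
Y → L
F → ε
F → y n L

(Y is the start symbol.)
Yes — I0: [F → .] vs [F → . n]; I1: [Y → F .] vs [L → F . f n]; I2: [F → .] vs [F → . n]; I6: [F → .] vs [F → . n]; I8: [F → .] vs [F → . n]; I9: [F → .] vs [F → . n]

Augment with Y' → Y and build the canonical LR(0) collection (I0 = CLOSURE({[Y' → . Y]}), then GOTO on every symbol after a dot until no new states appear). It has 13 states:
  I0: { [F → . n], [F → . y n L], [F → .], [L → . F f n], [L → . L L], [L → . L id], [Y → . F], [Y → . L], [Y' → . Y] }  — shift, reduce
  I1: { [L → F . f n], [Y → F .] }  — shift, reduce
  I2: { [F → . n], [F → . y n L], [F → .], [L → . F f n], [L → . L L], [L → . L id], [L → L . L], [L → L . id], [Y → L .] }  — shift, 2 reduces
  I3: { [Y' → Y .] }  — accept
  I4: { [F → n .] }  — reduce
  I5: { [F → y . n L] }  — shift
  I6: { [F → . n], [F → . y n L], [F → .], [F → y n . L], [L → . F f n], [L → . L L], [L → . L id] }  — shift, reduce
  I7: { [L → F . f n] }  — shift
  I8: { [F → . n], [F → . y n L], [F → .], [F → y n L .], [L → . F f n], [L → . L L], [L → . L id], [L → L . L], [L → L . id] }  — shift, 2 reduces
  I9: { [F → . n], [F → . y n L], [F → .], [L → . F f n], [L → . L L], [L → . L id], [L → L . L], [L → L . id], [L → L L .] }  — shift, 2 reduces
  I10: { [L → L id .] }  — reduce
  I11: { [L → F f . n] }  — shift
  I12: { [L → F f n .] }  — reduce

I0 contains reduce item [F → .] and shift items [F → . n], [F → . y n L] — shift-reduce conflict.
I1 contains reduce item [Y → F .] and shift item [L → F . f n] — shift-reduce conflict.
I2 contains reduce items [F → .], [Y → L .] and shift items [F → . n], [F → . y n L], [L → L . id] — shift-reduce conflict.
I6 contains reduce item [F → .] and shift items [F → . n], [F → . y n L] — shift-reduce conflict.
I8 contains reduce items [F → .], [F → y n L .] and shift items [F → . n], [F → . y n L], [L → L . id] — shift-reduce conflict.
I9 contains reduce items [F → .], [L → L L .] and shift items [F → . n], [F → . y n L], [L → L . id] — shift-reduce conflict.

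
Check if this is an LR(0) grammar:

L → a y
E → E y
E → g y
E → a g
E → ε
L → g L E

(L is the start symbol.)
Augment with L' → L and build the canonical LR(0) collection (I0 = CLOSURE({[L' → . L]}), then GOTO on every symbol after a dot until no new states appear). It has 12 states:
  I0: { [L → . a y], [L → . g L E], [L' → . L] }  — shift
  I1: { [L' → L .] }  — accept
  I2: { [L → a . y] }  — shift
  I3: { [L → . a y], [L → . g L E], [L → g . L E] }  — shift
  I4: { [E → . E y], [E → . a g], [E → . g y], [E → .], [L → g L . E] }  — shift, reduce
  I5: { [E → E . y], [L → g L E .] }  — shift, reduce
  I6: { [E → a . g] }  — shift
  I7: { [E → g . y] }  — shift
  I8: { [E → g y .] }  — reduce
  I9: { [E → a g .] }  — reduce
  I10: { [E → E y .] }  — reduce
  I11: { [L → a y .] }  — reduce

Conflict in state I4:
  Shift-reduce conflict between [E → .] and [E → . a g]
So the grammar is NOT LR(0).

Answer: No. Shift-reduce conflict between [E → .] and [E → . a g]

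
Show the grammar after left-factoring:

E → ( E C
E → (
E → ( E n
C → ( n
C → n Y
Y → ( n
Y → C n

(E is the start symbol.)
E → ( E'
E' → E E''
E'' → C
E'' → n
E' → ε
C → ( n
C → n Y
Y → ( n
Y → C n

Left-factoring transforms A → αβ₁ | αβ₂ into A → αA' and A' → β₁ | β₂
(α is the longest common prefix among the alternatives). Repeat until
no nonterminal has two alternatives with a common prefix.

Round 1: E has alternatives sharing prefix '('. Introduce E': E → ( E'
  Add: E' → E C
  Add: E' → ε
  Add: E' → E n

Round 2: E' has alternatives sharing prefix 'E'. Introduce E'': E' → E E''
  Add: E'' → C
  Add: E'' → n

No remaining common prefixes — done.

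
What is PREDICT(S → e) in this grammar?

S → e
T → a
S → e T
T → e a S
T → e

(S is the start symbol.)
PREDICT(S → e) = (FIRST(RHS) \ {ε}) ∪ (FOLLOW(S) if ε ∈ FIRST(RHS), i.e. RHS ⇒* ε)
FIRST(e) = { 'e' }
ε ∉ FIRST(e), so FOLLOW(S) is not added.
PREDICT(S → e) = { 'e' }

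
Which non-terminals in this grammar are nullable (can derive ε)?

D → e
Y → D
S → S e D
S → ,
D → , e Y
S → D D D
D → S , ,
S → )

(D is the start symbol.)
A non-terminal is nullable if it can derive ε (the empty string): either it has an ε-production, or it has a production whose right-hand side consists entirely of nullable non-terminals.

There are no ε-productions, so no non-terminal can derive ε.
No non-terminals are nullable.

Answer: None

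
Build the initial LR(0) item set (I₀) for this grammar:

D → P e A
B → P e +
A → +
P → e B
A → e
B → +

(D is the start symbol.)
{ [D → . P e A], [D' → . D], [P → . e B] }

First, augment the grammar with D' → D
I₀ = CLOSURE({ [D' → . D] }):
  [D' → . D] has the dot before D: add [D → . P e A]
  [D → . P e A] has the dot before P: add [P → . e B]
No further items can be added.

I₀ = { [D → . P e A], [D' → . D], [P → . e B] }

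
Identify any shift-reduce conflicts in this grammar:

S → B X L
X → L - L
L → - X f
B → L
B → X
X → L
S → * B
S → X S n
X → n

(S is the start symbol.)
Yes — I4: [B → L .] vs [X → L . - L]; I6: [B → X .] vs [L → . - X f]; I12: [X → L .] vs [X → L . - L]

Augment with S' → S and build the canonical LR(0) collection (I0 = CLOSURE({[S' → . S]}), then GOTO on every symbol after a dot until no new states appear). It has 19 states:
  I0: { [B → . L], [B → . X], [L → . - X f], [S → . * B], [S → . B X L], [S → . X S n], [S' → . S], [X → . L - L], [X → . L], [X → . n] }  — shift
  I1: { [B → . L], [B → . X], [L → . - X f], [S → * . B], [X → . L - L], [X → . L], [X → . n] }  — shift
  I2: { [L → - . X f], [L → . - X f], [X → . L - L], [X → . L], [X → . n] }  — shift
  I3: { [L → . - X f], [S → B . X L], [X → . L - L], [X → . L], [X → . n] }  — shift
  I4: { [B → L .], [X → L . - L], [X → L .] }  — shift, 2 reduces
  I5: { [S' → S .] }  — accept
  I6: { [B → . L], [B → . X], [B → X .], [L → . - X f], [S → . * B], [S → . B X L], [S → . X S n], [S → X . S n], [X → . L - L], [X → . L], [X → . n] }  — shift, reduce
  I7: { [X → n .] }  — reduce
  I8: { [S → X S . n] }  — shift
  I9: { [S → X S n .] }  — reduce
  I10: { [L → . - X f], [X → L - . L] }  — shift
  I11: { [X → L - L .] }  — reduce
  I12: { [X → L . - L], [X → L .] }  — shift, reduce
  I13: { [L → . - X f], [S → B X . L] }  — shift
  I14: { [S → B X L .] }  — reduce
  I15: { [L → - X . f] }  — shift
  I16: { [L → - X f .] }  — reduce
  I17: { [S → * B .] }  — reduce
  I18: { [B → X .] }  — reduce

I4 contains reduce items [B → L .], [X → L .] and shift item [X → L . - L] — shift-reduce conflict.
I6 contains reduce item [B → X .] and shift items [L → . - X f], [S → . * B], [X → . n] — shift-reduce conflict.
I12 contains reduce item [X → L .] and shift item [X → L . - L] — shift-reduce conflict.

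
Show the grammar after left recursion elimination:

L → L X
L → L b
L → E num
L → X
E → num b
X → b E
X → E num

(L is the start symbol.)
L → E num L'
L → X L'
L' → X L'
L' → b L'
L' → ε
E → num b
X → b E
X → E num

L is directly left-recursive. The standard transformation for
  A → A α₁ | ... | A α_m | β₁ | ... | β_n
is
  A  → β₁ A' | ... | β_n A'
  A' → α₁ A' | ... | α_m A' | ε

L → E num becomes L → E num L'
L → X becomes L → X L'
L → L X becomes L' → X L'
L → L b becomes L' → b L'
Add L' → ε

Productions for other non-terminals are unchanged:
  E → num b
  X → b E
  X → E num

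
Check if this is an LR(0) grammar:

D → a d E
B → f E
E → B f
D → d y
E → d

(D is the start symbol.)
Yes, the grammar is LR(0)

Augment with D' → D and build the canonical LR(0) collection (I0 = CLOSURE({[D' → . D]}), then GOTO on every symbol after a dot until no new states appear). It has 12 states:
  I0: { [D → . a d E], [D → . d y], [D' → . D] }  — shift
  I1: { [D' → D .] }  — accept
  I2: { [D → a . d E] }  — shift
  I3: { [D → d . y] }  — shift
  I4: { [D → d y .] }  — reduce
  I5: { [B → . f E], [D → a d . E], [E → . B f], [E → . d] }  — shift
  I6: { [E → B . f] }  — shift
  I7: { [D → a d E .] }  — reduce
  I8: { [E → d .] }  — reduce
  I9: { [B → . f E], [B → f . E], [E → . B f], [E → . d] }  — shift
  I10: { [B → f E .] }  — reduce
  I11: { [E → B f .] }  — reduce

Every state is either a pure shift/goto state or contains exactly one complete item and nothing to shift — no conflicts. The grammar is LR(0).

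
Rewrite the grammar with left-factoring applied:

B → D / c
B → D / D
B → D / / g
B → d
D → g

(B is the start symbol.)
Left-factoring transforms A → αβ₁ | αβ₂ into A → αA' and A' → β₁ | β₂
(α is the longest common prefix among the alternatives). Repeat until
no nonterminal has two alternatives with a common prefix.

Round 1: B has alternatives sharing prefix 'D /'. Introduce B': B → D / B'
  Add: B' → c
  Add: B' → D
  Add: B' → / g

No remaining common prefixes — done.

Resulting grammar:
B → D / B'
B' → c
B' → D
B' → / g
B → d
D → g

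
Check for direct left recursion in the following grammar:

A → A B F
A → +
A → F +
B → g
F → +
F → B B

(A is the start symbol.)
Yes, A is left-recursive

A → A B F: LEFT RECURSIVE (starts with A)
A → +: starts with '+'
A → F +: starts with F
B → g: starts with g
F → +: starts with '+'
F → B B: starts with B

The grammar has direct left recursion on: A.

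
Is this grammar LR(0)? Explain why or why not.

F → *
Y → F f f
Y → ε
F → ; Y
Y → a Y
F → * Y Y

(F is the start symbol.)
No. Shift-reduce conflict between [F → * .] and [F → . *]

Augment with F' → F and build the canonical LR(0) collection (I0 = CLOSURE({[F' → . F]}), then GOTO on every symbol after a dot until no new states appear). It has 12 states:
  I0: { [F → . * Y Y], [F → . *], [F → . ; Y], [F' → . F] }  — shift
  I1: { [F → * . Y Y], [F → * .], [F → . * Y Y], [F → . *], [F → . ; Y], [Y → . F f f], [Y → . a Y], [Y → .] }  — shift, 2 reduces
  I2: { [F → . * Y Y], [F → . *], [F → . ; Y], [F → ; . Y], [Y → . F f f], [Y → . a Y], [Y → .] }  — shift, reduce
  I3: { [F' → F .] }  — accept
  I4: { [Y → F . f f] }  — shift
  I5: { [F → ; Y .] }  — reduce
  I6: { [F → . * Y Y], [F → . *], [F → . ; Y], [Y → . F f f], [Y → . a Y], [Y → .], [Y → a . Y] }  — shift, reduce
  I7: { [Y → a Y .] }  — reduce
  I8: { [Y → F f . f] }  — shift
  I9: { [Y → F f f .] }  — reduce
  I10: { [F → * Y . Y], [F → . * Y Y], [F → . *], [F → . ; Y], [Y → . F f f], [Y → . a Y], [Y → .] }  — shift, reduce
  I11: { [F → * Y Y .] }  — reduce

Conflict in state I1:
  Shift-reduce conflict between [F → * .] and [F → . *]
So the grammar is NOT LR(0).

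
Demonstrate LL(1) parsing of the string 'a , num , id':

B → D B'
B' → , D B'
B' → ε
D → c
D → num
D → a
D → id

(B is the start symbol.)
Stack is shown with the top on the left.

Stack     Input           Action
--------------------------------
B $       a , num , id $  output B → D B'
D B' $    a , num , id $  output D → a
a B' $    a , num , id $  match 'a'
B' $      , num , id $    output B' → , D B'
, D B' $  , num , id $    match ','
D B' $    num , id $      output D → num
num B' $  num , id $      match 'num'
B' $      , id $          output B' → , D B'
, D B' $  , id $          match ','
D B' $    id $            output D → id
id B' $   id $            match 'id'
B' $      $               output B' → ε
$         $               accept

The string is accepted.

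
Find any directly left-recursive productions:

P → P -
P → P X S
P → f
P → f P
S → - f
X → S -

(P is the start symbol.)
Yes, P is left-recursive

P → P -: LEFT RECURSIVE (starts with P)
P → P X S: LEFT RECURSIVE (starts with P)
P → f: starts with f
P → f P: starts with f
S → - f: starts with '-'
X → S -: starts with S

The grammar has direct left recursion on: P.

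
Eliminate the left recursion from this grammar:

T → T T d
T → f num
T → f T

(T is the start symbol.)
T → f num T'
T → f T T'
T' → T d T'
T' → ε

T is directly left-recursive. The standard transformation for
  A → A α₁ | ... | A α_m | β₁ | ... | β_n
is
  A  → β₁ A' | ... | β_n A'
  A' → α₁ A' | ... | α_m A' | ε

T → f num becomes T → f num T'
T → f T becomes T → f T T'
T → T T d becomes T' → T d T'
Add T' → ε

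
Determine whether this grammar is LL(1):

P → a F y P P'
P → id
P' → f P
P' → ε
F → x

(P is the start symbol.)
A grammar is LL(1) if for each non-terminal N with multiple productions, the predict sets of those productions are pairwise disjoint, where PREDICT(N → α) = (FIRST(α) \ {ε}) ∪ (FOLLOW(N) if α ⇒* ε).

Relevant sets:
  FOLLOW(P') = { $, 'f' }

For P:
  PREDICT(P → a F y P P') = { 'a' }
  PREDICT(P → id) = { 'id' }
For P':
  PREDICT(P' → f P) = { 'f' }
  PREDICT(P' → ε) = { $, 'f' }
F has a single production, so nothing to check there.

Conflict found: Predict set conflict for P': { 'f' }
The grammar is NOT LL(1).

Answer: No. Predict set conflict for P': { 'f' }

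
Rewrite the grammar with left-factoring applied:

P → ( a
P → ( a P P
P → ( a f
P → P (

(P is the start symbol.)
P → ( a P'
P' → ε
P' → P P
P' → f
P → P (

Left-factoring transforms A → αβ₁ | αβ₂ into A → αA' and A' → β₁ | β₂
(α is the longest common prefix among the alternatives). Repeat until
no nonterminal has two alternatives with a common prefix.

Round 1: P has alternatives sharing prefix '( a'. Introduce P': P → ( a P'
  Add: P' → ε
  Add: P' → P P
  Add: P' → f

No remaining common prefixes — done.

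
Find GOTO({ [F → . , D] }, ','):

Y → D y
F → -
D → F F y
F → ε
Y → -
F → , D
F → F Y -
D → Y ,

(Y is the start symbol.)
{ [D → . F F y], [D → . Y ,], [F → , . D], [F → . , D], [F → . -], [F → . F Y -], [F → .], [Y → . -], [Y → . D y] }

GOTO(I, ',') = CLOSURE({ [A → αX.β] : [A → α.Xβ] ∈ I, X = ',' })

Items with dot before ',', with the dot advanced:
  [F → . , D] → [F → , . D]
Closure of the advanced items:
  [F → , . D] has the dot before D: add [D → . F F y], [D → . Y ,]
  [D → . F F y] has the dot before F: add [F → . -], [F → .], [F → . , D], [F → . F Y -]
  [D → . Y ,] has the dot before Y: add [Y → . D y], [Y → . -]

GOTO = { [D → . F F y], [D → . Y ,], [F → , . D], [F → . , D], [F → . -], [F → . F Y -], [F → .], [Y → . -], [Y → . D y] }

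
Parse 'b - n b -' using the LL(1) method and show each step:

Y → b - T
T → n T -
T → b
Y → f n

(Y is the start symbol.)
Stack is shown with the top on the left.

Stack    Input        Action
----------------------------
Y $      b - n b - $  output Y → b - T
b - T $  b - n b - $  match 'b'
- T $    - n b - $    match '-'
T $      n b - $      output T → n T -
n T - $  n b - $      match 'n'
T - $    b - $        output T → b
b - $    b - $        match 'b'
- $      - $          match '-'
$        $            accept

The string is accepted.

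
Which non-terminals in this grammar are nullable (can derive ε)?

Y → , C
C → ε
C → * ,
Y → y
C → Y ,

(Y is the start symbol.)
{ 'C' }

A non-terminal is nullable if it can derive ε (the empty string): either it has an ε-production, or it has a production whose right-hand side consists entirely of nullable non-terminals.

ε-productions: C → ε
So C is immediately nullable.
No further non-terminal can be added: every production for the remaining non-terminals contains a terminal or a non-nullable non-terminal.
Nullable = { 'C' }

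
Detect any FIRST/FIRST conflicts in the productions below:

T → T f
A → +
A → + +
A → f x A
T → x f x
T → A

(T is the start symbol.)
Yes. T → T f / T → x f x on { 'x' }; T → T f / T → A on { '+', 'f' }; A → '+' / A → '+' '+' on { '+' }

FIRST sets of the non-terminals at (or reachable through a nullable prefix from) the front of some alternative:
  FIRST(T) = { '+', 'f', 'x' }
  FIRST(A) = { '+', 'f' }

Productions for T:
  T → T f: FIRST = { '+', 'f', 'x' }
  T → x f x: FIRST = { 'x' }
  T → A: FIRST = { '+', 'f' }
Productions for A:
  A → +: FIRST = { '+' }
  A → + +: FIRST = { '+' }
  A → f x A: FIRST = { 'f' }

Conflict for T: T → T f and T → x f x
  Overlap: { 'x' }
Conflict for T: T → T f and T → A
  Overlap: { '+', 'f' }
Conflict for A: A → + and A → + +
  Overlap: { '+' }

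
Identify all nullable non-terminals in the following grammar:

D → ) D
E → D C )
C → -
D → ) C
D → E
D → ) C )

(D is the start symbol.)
A non-terminal is nullable if it can derive ε (the empty string): either it has an ε-production, or it has a production whose right-hand side consists entirely of nullable non-terminals.

There are no ε-productions, so no non-terminal can derive ε.
No non-terminals are nullable.

Answer: None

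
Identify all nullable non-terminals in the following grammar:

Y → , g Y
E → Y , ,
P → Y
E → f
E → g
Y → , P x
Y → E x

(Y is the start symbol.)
A non-terminal is nullable if it can derive ε (the empty string): either it has an ε-production, or it has a production whose right-hand side consists entirely of nullable non-terminals.

There are no ε-productions, so no non-terminal can derive ε.
No non-terminals are nullable.

Answer: None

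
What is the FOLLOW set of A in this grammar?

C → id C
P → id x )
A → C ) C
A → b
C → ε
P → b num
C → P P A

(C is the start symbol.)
In C → P P A: A is at the end, add FOLLOW(C)

The FOLLOW sets referred to above (computed the same way, to a fixed point):
  FOLLOW(C) = { $, ')' }

Taking the union: FOLLOW(A) = { $, ')' }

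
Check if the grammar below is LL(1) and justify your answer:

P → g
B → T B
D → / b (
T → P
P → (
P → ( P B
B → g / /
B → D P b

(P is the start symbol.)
A grammar is LL(1) if for each non-terminal N with multiple productions, the predict sets of those productions are pairwise disjoint, where PREDICT(N → α) = (FIRST(α) \ {ε}) ∪ (FOLLOW(N) if α ⇒* ε).

Relevant sets:
  FIRST(T) = { '(', 'g' }
  FIRST(D) = { '/' }

For P:
  PREDICT(P → g) = { 'g' }
  PREDICT(P → '(') = { '(' }
  PREDICT(P → '(' P B) = { '(' }
For B:
  PREDICT(B → T B) = { '(', 'g' }
  PREDICT(B → g '/' '/') = { 'g' }
  PREDICT(B → D P b) = { '/' }
D, T have a single production, so nothing to check there.

Conflict found: Predict set conflict for P: { '(' }
The grammar is NOT LL(1).

Answer: No. Predict set conflict for P: { '(' }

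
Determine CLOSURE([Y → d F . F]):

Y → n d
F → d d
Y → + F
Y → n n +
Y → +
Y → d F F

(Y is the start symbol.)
{ [F → . d d], [Y → d F . F] }

Start with: [Y → d F . F]
  [Y → d F . F] has the dot before F: add [F → . d d]
No further items can be added.

CLOSURE = { [F → . d d], [Y → d F . F] }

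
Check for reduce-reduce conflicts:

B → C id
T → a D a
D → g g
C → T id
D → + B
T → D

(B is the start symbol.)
No reduce-reduce conflicts

Augment with B' → B and build the canonical LR(0) collection (I0 = CLOSURE({[B' → . B]}), then GOTO on every symbol after a dot until no new states appear). It has 14 states:
  I0: { [B → . C id], [B' → . B], [C → . T id], [D → . + B], [D → . g g], [T → . D], [T → . a D a] }  — shift
  I1: { [B → . C id], [C → . T id], [D → + . B], [D → . + B], [D → . g g], [T → . D], [T → . a D a] }  — shift
  I2: { [B' → B .] }  — accept
  I3: { [B → C . id] }  — shift
  I4: { [T → D .] }  — reduce
  I5: { [C → T . id] }  — shift
  I6: { [D → . + B], [D → . g g], [T → a . D a] }  — shift
  I7: { [D → g . g] }  — shift
  I8: { [D → g g .] }  — reduce
  I9: { [T → a D . a] }  — shift
  I10: { [T → a D a .] }  — reduce
  I11: { [C → T id .] }  — reduce
  I12: { [B → C id .] }  — reduce
  I13: { [D → + B .] }  — reduce

No state contains more than one complete item.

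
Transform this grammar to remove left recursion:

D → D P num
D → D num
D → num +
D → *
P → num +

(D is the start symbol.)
D is directly left-recursive. The standard transformation for
  A → A α₁ | ... | A α_m | β₁ | ... | β_n
is
  A  → β₁ A' | ... | β_n A'
  A' → α₁ A' | ... | α_m A' | ε

D → num + becomes D → num + D'
D → * becomes D → * D'
D → D P num becomes D' → P num D'
D → D num becomes D' → num D'
Add D' → ε

Productions for other non-terminals are unchanged:
  P → num +

Resulting grammar:
D → num + D'
D → * D'
D' → P num D'
D' → num D'
D' → ε
P → num +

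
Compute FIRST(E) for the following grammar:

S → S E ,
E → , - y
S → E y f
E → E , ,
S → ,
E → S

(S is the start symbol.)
{ ',' }

FIRST sets of the other non-terminals involved (by the same procedure, iterated to a fixed point):
  FIRST(S) = { ',' }

From E → , - y:
  - ',' is a terminal: add ',' and stop
From E → E , ,:
  - E is the symbol being defined: contributes nothing new
    E is not nullable, so stop
From E → S:
  - S is a non-terminal: add FIRST(S) \ {ε} = { ',' }
    S is not nullable, so stop

Collecting: FIRST(E) = { ',' }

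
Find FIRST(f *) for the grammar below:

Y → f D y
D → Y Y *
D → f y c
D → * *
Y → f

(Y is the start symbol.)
To compute FIRST(f *), process the symbols left to right:
Symbol f is a terminal. Add 'f' and stop.
FIRST(f *) = { 'f' }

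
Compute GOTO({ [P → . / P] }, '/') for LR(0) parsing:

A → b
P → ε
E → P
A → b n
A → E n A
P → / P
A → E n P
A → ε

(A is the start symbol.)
GOTO(I, '/') = CLOSURE({ [A → αX.β] : [A → α.Xβ] ∈ I, X = '/' })

Items with dot before '/', with the dot advanced:
  [P → . / P] → [P → / . P]
Closure of the advanced items:
  [P → / . P] has the dot before P: add [P → .], [P → . / P]

GOTO = { [P → . / P], [P → .], [P → / . P] }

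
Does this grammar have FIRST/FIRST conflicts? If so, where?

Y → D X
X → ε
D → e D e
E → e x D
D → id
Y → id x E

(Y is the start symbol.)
Yes. Y → D X / Y → id x E on { 'id' }

A FIRST/FIRST conflict occurs when two productions N → α and N → β for the same non-terminal have FIRST(α) ∩ FIRST(β) ≠ ∅ (with ε ∈ FIRST of a nullable right-hand side, so two nullable alternatives also conflict).

FIRST sets of the non-terminals at (or reachable through a nullable prefix from) the front of some alternative:
  FIRST(D) = { 'e', 'id' }

Productions for Y:
  Y → D X: FIRST = { 'e', 'id' }
  Y → id x E: FIRST = { 'id' }
Productions for D:
  D → e D e: FIRST = { 'e' }
  D → id: FIRST = { 'id' }
X, E have only one production, so no FIRST/FIRST conflict is possible there.

Conflict for Y: Y → D X and Y → id x E
  Overlap: { 'id' }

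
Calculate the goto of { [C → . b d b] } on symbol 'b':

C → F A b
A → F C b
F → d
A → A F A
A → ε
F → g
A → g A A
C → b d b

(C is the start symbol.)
GOTO(I, 'b') = CLOSURE({ [A → αX.β] : [A → α.Xβ] ∈ I, X = 'b' })

Items with dot before 'b', with the dot advanced:
  [C → . b d b] → [C → b . d b]
Closure adds nothing (no advanced item has the dot before a non-terminal).

GOTO = { [C → b . d b] }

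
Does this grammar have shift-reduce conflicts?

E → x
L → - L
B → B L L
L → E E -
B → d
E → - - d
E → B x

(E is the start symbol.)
A shift-reduce conflict occurs when an LR(0) state has both:
  - a complete (reduce) item [A → α .] (dot at the end), and
  - a shift item [B → β . c γ] (dot before a terminal).

Augment with E' → E and build the canonical LR(0) collection (I0 = CLOSURE({[E' → . E]}), then GOTO on every symbol after a dot until no new states appear). It has 18 states:
  I0: { [B → . B L L], [B → . d], [E → . - - d], [E → . B x], [E → . x], [E' → . E] }  — shift
  I1: { [E → - . - d] }  — shift
  I2: { [B → . B L L], [B → . d], [B → B . L L], [E → . - - d], [E → . B x], [E → . x], [E → B . x], [L → . - L], [L → . E E -] }  — shift
  I3: { [E' → E .] }  — accept
  I4: { [B → d .] }  — reduce
  I5: { [E → x .] }  — reduce
  I6: { [B → . B L L], [B → . d], [E → - . - d], [E → . - - d], [E → . B x], [E → . x], [L → - . L], [L → . - L], [L → . E E -] }  — shift
  I7: { [B → . B L L], [B → . d], [E → . - - d], [E → . B x], [E → . x], [L → E . E -] }  — shift
  I8: { [B → . B L L], [B → . d], [B → B L . L], [E → . - - d], [E → . B x], [E → . x], [L → . - L], [L → . E E -] }  — shift
  I9: { [E → B x .], [E → x .] }  — 2 reduces
  I10: { [B → B L L .] }  — reduce
  I11: { [L → E E . -] }  — shift
  I12: { [L → E E - .] }  — reduce
  I13: { [B → . B L L], [B → . d], [E → - - . d], [E → - . - d], [E → . - - d], [E → . B x], [E → . x], [L → - . L], [L → . - L], [L → . E E -] }  — shift
  I14: { [L → - L .] }  — reduce
  I15: { [B → d .], [E → - - d .] }  — 2 reduces
  I16: { [E → - - . d] }  — shift
  I17: { [E → - - d .] }  — reduce

No state contains both a complete item and a shift item.

Answer: No shift-reduce conflicts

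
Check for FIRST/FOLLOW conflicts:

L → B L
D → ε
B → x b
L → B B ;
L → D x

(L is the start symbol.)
No FIRST/FOLLOW conflicts.

A FIRST/FOLLOW conflict occurs when a non-terminal N has a nullable alternative N → β (β ⇒* ε) and another alternative N → α with FIRST(α) ∩ FOLLOW(N) ≠ ∅: on such a lookahead the parser cannot decide between expanding α and letting N vanish via β.

Nullable non-terminals: D.
D has a nullable alternative but only one production, so nothing to check.

B, L have no nullable alternative, so no FIRST/FOLLOW check is needed there.

No FIRST/FOLLOW conflicts found.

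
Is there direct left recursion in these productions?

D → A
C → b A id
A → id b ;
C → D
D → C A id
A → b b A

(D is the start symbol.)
Direct left recursion occurs when N → N α for some non-terminal N (the right-hand side begins with the left-hand side itself).

D → A: starts with A
C → b A id: starts with b
A → id b ;: starts with id
C → D: starts with D
D → C A id: starts with C
A → b b A: starts with b

No direct left recursion found.

Answer: No direct left recursion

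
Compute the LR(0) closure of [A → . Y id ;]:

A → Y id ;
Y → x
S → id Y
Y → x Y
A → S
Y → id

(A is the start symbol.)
{ [A → . Y id ;], [Y → . id], [Y → . x Y], [Y → . x] }

To compute CLOSURE, for each item [A → α.Bβ] where B is a non-terminal, add [B → .γ] for all productions B → γ; repeat for the newly added items until nothing changes.

Start with: [A → . Y id ;]
  [A → . Y id ;] has the dot before Y: add [Y → . x], [Y → . x Y], [Y → . id]
No further items can be added.

CLOSURE = { [A → . Y id ;], [Y → . id], [Y → . x Y], [Y → . x] }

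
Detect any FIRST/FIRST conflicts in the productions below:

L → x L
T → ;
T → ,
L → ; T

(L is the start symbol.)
A FIRST/FIRST conflict occurs when two productions N → α and N → β for the same non-terminal have FIRST(α) ∩ FIRST(β) ≠ ∅ (with ε ∈ FIRST of a nullable right-hand side, so two nullable alternatives also conflict).

Productions for L:
  L → x L: FIRST = { 'x' }
  L → ; T: FIRST = { ';' }
Productions for T:
  T → ;: FIRST = { ';' }
  T → ,: FIRST = { ',' }

All alternatives of each non-terminal have pairwise disjoint FIRST sets.

Answer: No FIRST/FIRST conflicts.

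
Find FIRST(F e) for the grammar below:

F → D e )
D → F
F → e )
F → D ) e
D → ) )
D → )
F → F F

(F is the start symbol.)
{ ')', 'e' }

FIRST sets of the non-terminals involved (from the grammar, by fixed-point iteration):
  FIRST(F) = { ')', 'e' }

To compute FIRST(F e), process the symbols left to right:
Symbol F is a non-terminal. Add FIRST(F) \ {ε} = { ')', 'e' }
F is not nullable (ε ∉ FIRST(F)), so stop here.
FIRST(F e) = { ')', 'e' }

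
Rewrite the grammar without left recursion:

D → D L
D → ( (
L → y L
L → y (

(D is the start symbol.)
D → ( ( D'
D' → L D'
D' → ε
L → y L
L → y (

D is directly left-recursive. The standard transformation for
  A → A α₁ | ... | A α_m | β₁ | ... | β_n
is
  A  → β₁ A' | ... | β_n A'
  A' → α₁ A' | ... | α_m A' | ε

D → ( ( becomes D → ( ( D'
D → D L becomes D' → L D'
Add D' → ε

Productions for other non-terminals are unchanged:
  L → y L
  L → y (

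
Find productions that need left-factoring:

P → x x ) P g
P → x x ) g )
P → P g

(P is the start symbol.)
Left-factoring is needed when two productions for the same non-terminal
share a common prefix on the right-hand side.

Productions for P:
  P → x x ) P g
  P → x x ) g )
  P → P g

Found common prefix 'x x )' in productions for P

Answer: Yes, P has productions with common prefix 'x x )'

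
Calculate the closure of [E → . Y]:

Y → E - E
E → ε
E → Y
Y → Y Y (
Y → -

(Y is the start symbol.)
{ [E → . Y], [E → .], [Y → . -], [Y → . E - E], [Y → . Y Y (] }

Start with: [E → . Y]
  [E → . Y] has the dot before Y: add [Y → . E - E], [Y → . Y Y (], [Y → . -]
  [Y → . E - E] has the dot before E: add [E → .]
No further items can be added.

CLOSURE = { [E → . Y], [E → .], [Y → . -], [Y → . E - E], [Y → . Y Y (] }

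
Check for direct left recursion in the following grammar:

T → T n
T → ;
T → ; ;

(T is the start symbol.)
Yes, T is left-recursive

T → T n: LEFT RECURSIVE (starts with T)
T → ;: starts with ';'
T → ; ;: starts with ';'

The grammar has direct left recursion on: T.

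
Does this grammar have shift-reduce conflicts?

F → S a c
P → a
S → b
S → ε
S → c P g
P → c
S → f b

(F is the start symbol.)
Yes — I0: [S → .] vs [S → . b]

A shift-reduce conflict occurs when an LR(0) state has both:
  - a complete (reduce) item [A → α .] (dot at the end), and
  - a shift item [B → β . c γ] (dot before a terminal).

Augment with F' → F and build the canonical LR(0) collection (I0 = CLOSURE({[F' → . F]}), then GOTO on every symbol after a dot until no new states appear). It has 13 states:
  I0: { [F → . S a c], [F' → . F], [S → . b], [S → . c P g], [S → . f b], [S → .] }  — shift, reduce
  I1: { [F' → F .] }  — accept
  I2: { [F → S . a c] }  — shift
  I3: { [S → b .] }  — reduce
  I4: { [P → . a], [P → . c], [S → c . P g] }  — shift
  I5: { [S → f . b] }  — shift
  I6: { [S → f b .] }  — reduce
  I7: { [S → c P . g] }  — shift
  I8: { [P → a .] }  — reduce
  I9: { [P → c .] }  — reduce
  I10: { [S → c P g .] }  — reduce
  I11: { [F → S a . c] }  — shift
  I12: { [F → S a c .] }  — reduce

I0 contains reduce item [S → .] and shift items [S → . b], [S → . c P g], [S → . f b] — shift-reduce conflict.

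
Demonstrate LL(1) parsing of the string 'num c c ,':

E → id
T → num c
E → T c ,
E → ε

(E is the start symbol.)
LL(1) parsing maintains a stack (initially the start symbol over $) and the input. At each step: if the stack top is a terminal, match it against the current input token; if it is a non-terminal N, replace it with the RHS of M[N, lookahead] (the unique production whose predict set contains the lookahead).

Stack is shown with the top on the left.

Stack        Input        Action
--------------------------------
E $          num c c , $  output E → T c ,
T c , $      num c c , $  output T → num c
num c c , $  num c c , $  match 'num'
c c , $      c c , $      match 'c'
c , $        c , $        match 'c'
, $          , $          match ','
$            $            accept

The string is accepted.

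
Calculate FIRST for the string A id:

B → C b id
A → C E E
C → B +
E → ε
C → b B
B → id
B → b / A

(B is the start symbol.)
{ 'b', 'id' }

FIRST sets of the non-terminals involved (from the grammar, by fixed-point iteration):
  FIRST(A) = { 'b', 'id' }

To compute FIRST(A id), process the symbols left to right:
Symbol A is a non-terminal. Add FIRST(A) \ {ε} = { 'b', 'id' }
A is not nullable (ε ∉ FIRST(A)), so stop here.
FIRST(A id) = { 'b', 'id' }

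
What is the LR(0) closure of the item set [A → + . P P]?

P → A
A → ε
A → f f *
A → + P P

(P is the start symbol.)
To compute CLOSURE, for each item [A → α.Bβ] where B is a non-terminal, add [B → .γ] for all productions B → γ; repeat for the newly added items until nothing changes.

Start with: [A → + . P P]
  [A → + . P P] has the dot before P: add [P → . A]
  [P → . A] has the dot before A: add [A → .], [A → . f f *], [A → . + P P]
No further items can be added.

CLOSURE = { [A → + . P P], [A → . + P P], [A → . f f *], [A → .], [P → . A] }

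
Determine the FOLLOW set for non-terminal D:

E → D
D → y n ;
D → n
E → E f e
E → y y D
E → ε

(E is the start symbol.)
{ $, 'f' }

To compute FOLLOW(D), find every occurrence of D on a right-hand side N → α D β: add FIRST(β) \ {ε}, and if β is empty or nullable also add FOLLOW(N). Iterate to a fixed point.

In E → D: D is at the end, add FOLLOW(E)
In E → y y D: D is at the end, add FOLLOW(E)

The FOLLOW sets referred to above (computed the same way, to a fixed point):
  FOLLOW(E) = { $, 'f' }

Taking the union: FOLLOW(D) = { $, 'f' }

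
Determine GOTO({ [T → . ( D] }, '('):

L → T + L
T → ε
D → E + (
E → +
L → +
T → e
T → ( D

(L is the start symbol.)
GOTO(I, '(') = CLOSURE({ [A → αX.β] : [A → α.Xβ] ∈ I, X = '(' })

Items with dot before '(', with the dot advanced:
  [T → . ( D] → [T → ( . D]
Closure of the advanced items:
  [T → ( . D] has the dot before D: add [D → . E + (]
  [D → . E + (] has the dot before E: add [E → . +]

GOTO = { [D → . E + (], [E → . +], [T → ( . D] }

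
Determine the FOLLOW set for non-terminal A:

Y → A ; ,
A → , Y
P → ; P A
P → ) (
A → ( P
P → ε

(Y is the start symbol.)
{ '(', ',', ';' }

To compute FOLLOW(A), find every occurrence of A on a right-hand side N → α A β: add FIRST(β) \ {ε}, and if β is empty or nullable also add FOLLOW(N). Iterate to a fixed point.

In Y → A ; ,: A is followed by ';' ',', add FIRST(';' ',') \ {ε} = { ';' }
In P → ; P A: A is at the end, add FOLLOW(P)

The FOLLOW sets referred to above (computed the same way, to a fixed point):
  FOLLOW(P) = { '(', ',', ';' }

Taking the union: FOLLOW(A) = { '(', ',', ';' }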